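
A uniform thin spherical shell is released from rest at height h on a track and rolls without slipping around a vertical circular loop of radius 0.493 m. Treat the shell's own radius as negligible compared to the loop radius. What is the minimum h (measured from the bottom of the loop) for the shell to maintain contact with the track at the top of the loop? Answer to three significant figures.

h_min ≈ 1.40 m

Here I = (2/3)MR², so the shape factor k = I/(MR²) = 2/3.
At the top of the loop, the minimum-contact condition is Mg = Mv_top²/r, so v_top² = gr.
With ω = v/R, the kinetic energy at speed v is ½(1+k)Mv² = (5/6)Mv².
Energy conservation from release (height h) to the top (height 2r): Mgh = Mg(2r) + (5/6)M·gr.
Thus h_min = 2r + (1+k)r/2 = r(2 + 1.667/2) = 0.493 × 2.833 ≈ 1.40 m.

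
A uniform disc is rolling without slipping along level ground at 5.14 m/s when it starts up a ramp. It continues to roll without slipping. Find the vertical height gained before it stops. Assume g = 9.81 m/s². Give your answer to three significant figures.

h ≈ 2.02 m

Here I = (1/2)MR², so the shape factor k = I/(MR²) = 0.5.
Rolling without slipping gives ω = v/R, so the total kinetic energy is ½Mv² + ½Iω² = ½(1+k)Mv² = (3/4)Mv².
All of this converts to potential energy at the highest point: (3/4)Mv₀² = Mgh.
Thus h = (1+k)v₀²/(2g) = 1.5 × 5.14² / (2 × 9.81) ≈ 2.02 m.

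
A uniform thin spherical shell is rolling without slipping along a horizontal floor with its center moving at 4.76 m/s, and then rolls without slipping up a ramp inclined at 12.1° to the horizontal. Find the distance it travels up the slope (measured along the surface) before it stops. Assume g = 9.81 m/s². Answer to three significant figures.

d ≈ 9.18 m

Here I = (2/3)MR², so the shape factor k = I/(MR²) = 2/3.
The rolling condition ω = v/R makes the rotational term ½I(v/R)² = ½kMv², so KE_total = ½(1+k)Mv² = (5/6)Mv².
Setting this equal to Mgh gives the vertical rise h = (1+k)v₀²/(2g) = 1.667×4.76²/(2×9.81) = 1.925 m.
The distance along the slope is d = h/sinθ = 1.925/sin12.1° ≈ 9.18 m.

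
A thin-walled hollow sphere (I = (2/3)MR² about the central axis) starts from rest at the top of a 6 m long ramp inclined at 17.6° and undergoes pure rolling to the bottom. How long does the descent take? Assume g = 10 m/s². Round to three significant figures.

For this body I = (2/3)MR², i.e. k = I/(MR²) = 2/3.
Along the incline Mg sinθ − f = Ma, and torque about the center fR = Iα = kMR²(a/R) gives f = kMa.
Hence a = g sinθ/(1+k) = 10×sin17.6°/1.667 = 1.814 m/s².
With constant a from rest, t = √(2L/a) = √(2·6/1.814) ≈ 2.57 s.

t ≈ 2.57 s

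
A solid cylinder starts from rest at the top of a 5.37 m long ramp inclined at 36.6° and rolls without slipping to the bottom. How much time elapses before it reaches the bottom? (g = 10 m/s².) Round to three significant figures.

t ≈ 1.64 s

With I = (1/2)MR², the ratio k = I/(MR²) is 0.5.
Translational: Mg sinθ − f = Ma. Rotational about the CM: fR = Iα = kMRa, so f = kMa.
Hence a = g sinθ/(1+k) = 10×sin36.6°/1.5 = 3.975 m/s².
Starting from rest, L = ½at², so t = √(2L/a) = √(2×5.37/3.975) ≈ 1.64 s.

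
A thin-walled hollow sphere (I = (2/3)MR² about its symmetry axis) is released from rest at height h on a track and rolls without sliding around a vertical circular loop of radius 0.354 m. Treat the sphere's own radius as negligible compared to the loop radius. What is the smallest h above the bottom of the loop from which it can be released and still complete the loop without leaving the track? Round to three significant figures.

h_min ≈ 1.00 m

The moment of inertia is (2/3)MR², giving k ≡ I/(MR²) = 2/3.
At the top of the loop, the minimum-contact condition is Mg = Mv_top²/r, so v_top² = gr.
With ω = v/R, the kinetic energy at speed v is ½(1+k)Mv² = (5/6)Mv².
Energy conservation from release (height h) to the top (height 2r): Mgh = Mg(2r) + (5/6)M·gr.
Thus h_min = 2r + (1+k)r/2 = r(2 + 1.667/2) = 0.354 × 2.833 ≈ 1.00 m.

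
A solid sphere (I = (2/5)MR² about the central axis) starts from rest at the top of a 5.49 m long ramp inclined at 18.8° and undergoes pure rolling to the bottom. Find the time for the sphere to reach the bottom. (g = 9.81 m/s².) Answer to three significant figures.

t ≈ 2.21 s

With I = (2/5)MR², the ratio k = I/(MR²) is 0.4.
Newton's second law down the slope: Mg sinθ − f = Ma. The torque equation fR = Iα (with α = a/R) gives f = kMa.
Hence a = g sinθ/(1+k) = 9.81×sin18.8°/1.4 = 2.258 m/s².
Starting from rest, L = ½at², so t = √(2L/a) = √(2×5.49/2.258) ≈ 2.21 s.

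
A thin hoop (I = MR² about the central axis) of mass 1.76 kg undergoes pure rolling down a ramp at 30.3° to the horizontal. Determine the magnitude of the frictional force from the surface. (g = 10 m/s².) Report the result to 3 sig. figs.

With I = MR², the ratio k = I/(MR²) is 1.
Newton's second law down the slope: Mg sinθ − f = Ma. The torque equation fR = Iα (with α = a/R) gives f = kMa.
Combining, a = g sinθ/(1+k) and f = kMa = kMg sinθ/(1+k).
f = 1 × 1.76 × 10 × sin30.3° / 2 ≈ 4.44 N.

f ≈ 4.44 N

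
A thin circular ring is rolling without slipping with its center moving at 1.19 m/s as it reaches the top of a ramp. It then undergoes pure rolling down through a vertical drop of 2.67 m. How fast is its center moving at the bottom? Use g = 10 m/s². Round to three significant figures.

For this body I = MR², i.e. k = I/(MR²) = 1.
Pure rolling means v = ωR; then KE = ½Mv² + ½I(v/R)² = ½(1+k)Mv² = Mv².
Conserving energy between top and bottom: Mv² = Mv₀² + Mgh, hence v² = v₀² + 2gh/(1+k).
v = √(1.19² + 2×10×2.67/2) = √28.12 ≈ 5.30 m/s.

v ≈ 5.30 m/s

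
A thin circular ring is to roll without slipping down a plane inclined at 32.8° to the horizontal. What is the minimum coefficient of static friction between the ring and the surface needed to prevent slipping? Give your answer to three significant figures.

For this body I = MR², i.e. k = I/(MR²) = 1.
Newton's second law down the slope: Mg sinθ − f = Ma. The torque equation fR = Iα (with α = a/R) gives f = kMa.
These give a = g sinθ/(1+k) and the required friction f = kMg sinθ/(1+k).
With N = Mg cosθ, the no-slip condition f ≤ μN gives μ_min = f/N = k tanθ/(1+k).
μ_min = 1 × tan32.8° / 2 ≈ 0.322.

μ_min ≈ 0.322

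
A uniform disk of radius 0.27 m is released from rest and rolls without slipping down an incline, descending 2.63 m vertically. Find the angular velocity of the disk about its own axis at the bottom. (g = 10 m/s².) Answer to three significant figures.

For this body I = (1/2)MR², i.e. k = I/(MR²) = 0.5.
Pure rolling means v = ωR; then KE = ½Mv² + ½I(v/R)² = ½(1+k)Mv² = (3/4)Mv².
Energy conservation Mgh = ½(1+k)Mv² gives v = √(2gh/(1+k)) = √(2 × 10 × 2.63 / 1.5) = 5.922 m/s.
Then ω = v/R = 5.922 / 0.27 ≈ 21.9 rad/s.

ω ≈ 21.9 rad/s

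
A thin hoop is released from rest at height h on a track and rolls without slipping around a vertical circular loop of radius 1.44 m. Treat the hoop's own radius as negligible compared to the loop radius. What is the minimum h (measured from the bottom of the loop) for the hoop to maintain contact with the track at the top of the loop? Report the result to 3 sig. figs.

With I = MR², the ratio k = I/(MR²) is 1.
At the top, contact is just lost when gravity alone supplies the centripetal force: Mg = Mv_top²/r, i.e. v_top² = gr.
With ω = v/R, the kinetic energy at speed v is ½(1+k)Mv² = Mv².
Energy conservation from release (height h) to the top (height 2r): Mgh = Mg(2r) + M·gr.
Thus h_min = 2r + (1+k)r/2 = r(2 + 2/2) = 1.44 × 3 ≈ 4.32 m.

h_min ≈ 4.32 m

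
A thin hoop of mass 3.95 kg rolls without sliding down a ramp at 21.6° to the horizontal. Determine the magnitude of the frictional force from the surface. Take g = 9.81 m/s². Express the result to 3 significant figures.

Here I = MR², so the shape factor k = I/(MR²) = 1.
Newton's second law down the slope: Mg sinθ − f = Ma. The torque equation fR = Iα (with α = a/R) gives f = kMa.
Combining, a = g sinθ/(1+k) and f = kMa = kMg sinθ/(1+k).
f = 1 × 3.95 × 9.81 × sin21.6° / 2 ≈ 7.13 N.

f ≈ 7.13 N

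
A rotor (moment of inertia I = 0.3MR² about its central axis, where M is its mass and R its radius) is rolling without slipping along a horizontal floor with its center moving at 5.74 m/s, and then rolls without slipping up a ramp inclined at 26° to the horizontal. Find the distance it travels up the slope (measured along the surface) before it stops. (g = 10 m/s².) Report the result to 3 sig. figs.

d ≈ 4.89 m

Here I = 0.3MR², so the shape factor k = I/(MR²) = 0.3.
Since it rolls without slipping, ω = v/R and KE = ½Mv² + ½Iω² = ½(1+k)Mv² = (13/20)Mv².
Setting this equal to Mgh gives the vertical rise h = (1+k)v₀²/(2g) = 1.3×5.74²/(2×10) = 2.142 m.
Along the incline, d = h/sinθ = 2.142/sin26° ≈ 4.89 m.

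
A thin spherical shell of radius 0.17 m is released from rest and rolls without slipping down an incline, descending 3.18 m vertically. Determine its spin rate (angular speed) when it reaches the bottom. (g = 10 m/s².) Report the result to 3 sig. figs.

ω ≈ 36.3 rad/s

With I = (2/3)MR², the ratio k = I/(MR²) is 2/3.
Rolling without slipping gives ω = v/R, so the total kinetic energy is ½Mv² + ½Iω² = ½(1+k)Mv² = (5/6)Mv².
Energy conservation Mgh = ½(1+k)Mv² gives v = √(2gh/(1+k)) = √(2 × 10 × 3.18 / 1.667) = 6.177 m/s.
The angular speed follows from ω = v/R = 6.177/0.17 ≈ 36.3 rad/s.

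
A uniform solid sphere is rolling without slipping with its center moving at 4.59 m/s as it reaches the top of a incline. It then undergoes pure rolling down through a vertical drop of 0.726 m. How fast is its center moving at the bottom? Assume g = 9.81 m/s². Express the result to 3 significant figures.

v ≈ 5.59 m/s

Here I = (2/5)MR², so the shape factor k = I/(MR²) = 0.4.
Since it rolls without slipping, ω = v/R and KE = ½Mv² + ½Iω² = ½(1+k)Mv² = (7/10)Mv².
Energy conservation: (7/10)Mv₀² + Mgh = (7/10)Mv², so v² = v₀² + 2gh/(1+k).
v = √(4.59² + 2×9.81×0.726/1.4) = √31.24 ≈ 5.59 m/s.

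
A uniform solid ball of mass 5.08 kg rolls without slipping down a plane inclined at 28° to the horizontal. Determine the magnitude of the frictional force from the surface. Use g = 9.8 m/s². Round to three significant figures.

The moment of inertia is (2/5)MR², giving k ≡ I/(MR²) = 0.4.
Translational: Mg sinθ − f = Ma. Rotational about the CM: fR = Iα = kMRa, so f = kMa.
Combining, a = g sinθ/(1+k) and f = kMa = kMg sinθ/(1+k).
f = 0.4 × 5.08 × 9.8 × sin28° / 1.4 ≈ 6.68 N.

f ≈ 6.68 N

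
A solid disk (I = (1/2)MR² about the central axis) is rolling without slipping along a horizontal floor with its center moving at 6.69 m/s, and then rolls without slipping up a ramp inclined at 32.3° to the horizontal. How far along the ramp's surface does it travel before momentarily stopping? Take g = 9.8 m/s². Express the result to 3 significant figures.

Here I = (1/2)MR², so the shape factor k = I/(MR²) = 0.5.
Rolling without slipping gives ω = v/R, so the total kinetic energy is ½Mv² + ½Iω² = ½(1+k)Mv² = (3/4)Mv².
Setting this equal to Mgh gives the vertical rise h = (1+k)v₀²/(2g) = 1.5×6.69²/(2×9.8) = 3.425 m.
The distance along the slope is d = h/sinθ = 3.425/sin32.3° ≈ 6.41 m.

d ≈ 6.41 m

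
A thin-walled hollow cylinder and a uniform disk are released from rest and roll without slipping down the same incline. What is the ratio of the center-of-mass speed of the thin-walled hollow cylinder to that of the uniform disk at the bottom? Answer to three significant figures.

Each satisfies Mgh = ½(1+k)Mv² with k = I/(MR²), so v ∝ 1/√(1+k).
For the thin-walled hollow cylinder k = 1; for the uniform disk k = 0.5.
v₁/v₂ = √((1+k₂)/(1+k₁)) = √(1.5/2) ≈ 0.866.

v_ratio ≈ 0.866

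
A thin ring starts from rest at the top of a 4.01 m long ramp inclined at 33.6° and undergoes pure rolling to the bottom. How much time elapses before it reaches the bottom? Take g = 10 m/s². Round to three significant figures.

t ≈ 1.70 s

The moment of inertia is MR², giving k ≡ I/(MR²) = 1.
Translational: Mg sinθ − f = Ma. Rotational about the CM: fR = Iα = kMRa, so f = kMa.
Hence a = g sinθ/(1+k) = 10×sin33.6°/2 = 2.767 m/s².
With constant a from rest, t = √(2L/a) = √(2·4.01/2.767) ≈ 1.70 s.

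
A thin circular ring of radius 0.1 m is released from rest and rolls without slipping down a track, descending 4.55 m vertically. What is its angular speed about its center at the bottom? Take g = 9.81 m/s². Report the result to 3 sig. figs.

The moment of inertia is MR², giving k ≡ I/(MR²) = 1.
The rolling condition ω = v/R makes the rotational term ½I(v/R)² = ½kMv², so KE_total = ½(1+k)Mv² = Mv².
Energy conservation Mgh = ½(1+k)Mv² gives v = √(2gh/(1+k)) = √(2 × 9.81 × 4.55 / 2) = 6.681 m/s.
The angular speed follows from ω = v/R = 6.681/0.1 ≈ 66.8 rad/s.

ω ≈ 66.8 rad/s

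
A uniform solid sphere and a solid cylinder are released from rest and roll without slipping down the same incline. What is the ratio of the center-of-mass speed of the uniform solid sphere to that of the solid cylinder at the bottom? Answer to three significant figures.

v_ratio ≈ 1.04

Each satisfies Mgh = ½(1+k)Mv² with k = I/(MR²), so v ∝ 1/√(1+k).
For the uniform solid sphere k = 0.4; for the solid cylinder k = 0.5.
v₁/v₂ = √((1+k₂)/(1+k₁)) = √(1.5/1.4) ≈ 1.04.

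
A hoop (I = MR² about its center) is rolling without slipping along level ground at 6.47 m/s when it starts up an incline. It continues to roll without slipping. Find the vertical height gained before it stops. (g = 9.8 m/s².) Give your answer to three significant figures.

Here I = MR², so the shape factor k = I/(MR²) = 1.
The rolling condition ω = v/R makes the rotational term ½I(v/R)² = ½kMv², so KE_total = ½(1+k)Mv² = Mv².
All of this converts to potential energy at the highest point: Mv₀² = Mgh.
Thus h = (1+k)v₀²/(2g) = 2 × 6.47² / (2 × 9.8) ≈ 4.27 m.

h ≈ 4.27 m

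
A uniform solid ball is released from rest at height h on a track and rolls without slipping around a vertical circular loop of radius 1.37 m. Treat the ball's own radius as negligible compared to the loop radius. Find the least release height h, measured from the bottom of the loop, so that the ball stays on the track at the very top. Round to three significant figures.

The moment of inertia is (2/5)MR², giving k ≡ I/(MR²) = 0.4.
At the top, contact is just lost when gravity alone supplies the centripetal force: Mg = Mv_top²/r, i.e. v_top² = gr.
With ω = v/R, the kinetic energy at speed v is ½(1+k)Mv² = (7/10)Mv².
Energy conservation from release (height h) to the top (height 2r): Mgh = Mg(2r) + (7/10)M·gr.
Thus h_min = 2r + (1+k)r/2 = r(2 + 1.4/2) = 1.37 × 2.7 ≈ 3.70 m.

h_min ≈ 3.70 m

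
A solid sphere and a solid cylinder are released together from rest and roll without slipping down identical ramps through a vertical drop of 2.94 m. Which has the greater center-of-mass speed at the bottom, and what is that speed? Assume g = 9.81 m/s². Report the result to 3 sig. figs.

the solid sphere, at v ≈ 6.42 m/s

For rolling without slipping, Mgh = ½(1+k)Mv² where k = I/(MR²), so v = √(2gh/(1+k)).
Solid sphere: k = 0.4, giving v = √(2×9.81×2.94/1.4) = 6.419 m/s.
Solid cylinder: k = 0.5, giving v = √(2×9.81×2.94/1.5) = 6.201 m/s.
The smaller k wins: the solid sphere, at ≈ 6.42 m/s.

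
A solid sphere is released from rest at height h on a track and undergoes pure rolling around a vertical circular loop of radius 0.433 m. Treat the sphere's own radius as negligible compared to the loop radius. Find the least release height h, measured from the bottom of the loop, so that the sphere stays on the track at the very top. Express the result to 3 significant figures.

The moment of inertia is (2/5)MR², giving k ≡ I/(MR²) = 0.4.
At the top, contact is just lost when gravity alone supplies the centripetal force: Mg = Mv_top²/r, i.e. v_top² = gr.
With ω = v/R, the kinetic energy at speed v is ½(1+k)Mv² = (7/10)Mv².
Energy conservation from release (height h) to the top (height 2r): Mgh = Mg(2r) + (7/10)M·gr.
Thus h_min = 2r + (1+k)r/2 = r(2 + 1.4/2) = 0.433 × 2.7 ≈ 1.17 m.

h_min ≈ 1.17 m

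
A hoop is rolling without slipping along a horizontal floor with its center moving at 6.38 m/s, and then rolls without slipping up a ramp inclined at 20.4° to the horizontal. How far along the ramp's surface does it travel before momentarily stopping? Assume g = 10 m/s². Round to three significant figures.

d ≈ 11.7 m

For this body I = MR², i.e. k = I/(MR²) = 1.
Pure rolling means v = ωR; then KE = ½Mv² + ½I(v/R)² = ½(1+k)Mv² = Mv².
Setting this equal to Mgh gives the vertical rise h = (1+k)v₀²/(2g) = 2×6.38²/(2×10) = 4.07 m.
Along the incline, d = h/sinθ = 4.07/sin20.4° ≈ 11.7 m.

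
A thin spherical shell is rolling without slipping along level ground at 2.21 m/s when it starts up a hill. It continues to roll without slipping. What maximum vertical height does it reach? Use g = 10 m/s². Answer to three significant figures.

The moment of inertia is (2/3)MR², giving k ≡ I/(MR²) = 2/3.
Pure rolling means v = ωR; then KE = ½Mv² + ½I(v/R)² = ½(1+k)Mv² = (5/6)Mv².
At the top the kinetic energy is zero, so (5/6)Mv₀² = Mgh.
Thus h = (1+k)v₀²/(2g) = 1.667 × 2.21² / (2 × 10) ≈ 0.407 m.

h ≈ 0.407 m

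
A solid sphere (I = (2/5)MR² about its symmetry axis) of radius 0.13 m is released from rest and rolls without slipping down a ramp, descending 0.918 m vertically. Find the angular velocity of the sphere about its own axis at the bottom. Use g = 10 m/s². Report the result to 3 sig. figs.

ω ≈ 27.9 rad/s

For this body I = (2/5)MR², i.e. k = I/(MR²) = 0.4.
The rolling condition ω = v/R makes the rotational term ½I(v/R)² = ½kMv², so KE_total = ½(1+k)Mv² = (7/10)Mv².
Energy conservation Mgh = ½(1+k)Mv² gives v = √(2gh/(1+k)) = √(2 × 10 × 0.918 / 1.4) = 3.621 m/s.
Then ω = v/R = 3.621 / 0.13 ≈ 27.9 rad/s.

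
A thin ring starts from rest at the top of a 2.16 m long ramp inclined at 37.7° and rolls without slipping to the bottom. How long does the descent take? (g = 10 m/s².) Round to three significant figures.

t ≈ 1.19 s

For this body I = MR², i.e. k = I/(MR²) = 1.
Along the incline Mg sinθ − f = Ma, and torque about the center fR = Iα = kMR²(a/R) gives f = kMa.
Hence a = g sinθ/(1+k) = 10×sin37.7°/2 = 3.058 m/s².
Starting from rest, L = ½at², so t = √(2L/a) = √(2×2.16/3.058) ≈ 1.19 s.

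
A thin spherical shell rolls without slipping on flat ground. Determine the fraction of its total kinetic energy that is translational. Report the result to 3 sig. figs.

The moment of inertia is (2/3)MR², giving k ≡ I/(MR²) = 2/3.
With ω = v/R, KE_trans = ½Mv² and KE_rot = ½Iω² = ½kMv², so KE_total = ½(1+k)Mv².
The translational fraction is therefore 1/(1+k) = 1/1.667 ≈ 0.600.

fraction ≈ 0.600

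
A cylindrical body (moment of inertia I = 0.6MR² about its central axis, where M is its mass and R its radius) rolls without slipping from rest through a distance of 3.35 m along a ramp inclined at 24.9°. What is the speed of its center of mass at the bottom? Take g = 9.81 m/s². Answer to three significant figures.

For this body I = 0.6MR², i.e. k = I/(MR²) = 0.6.
Pure rolling means v = ωR; then KE = ½Mv² + ½I(v/R)² = ½(1+k)Mv² = (4/5)Mv².
The vertical drop is h = L sinθ = 3.35 × sin24.9° = 1.41 m.
Energy conservation: Mgh = (4/5)Mv², so v = √(2gh/(1+k)) = √(2 × 9.81 × 1.41 / 1.6) ≈ 4.16 m/s.

v ≈ 4.16 m/s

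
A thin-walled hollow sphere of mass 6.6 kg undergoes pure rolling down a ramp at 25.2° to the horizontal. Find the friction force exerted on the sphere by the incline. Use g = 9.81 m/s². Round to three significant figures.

f ≈ 11.0 N

For this body I = (2/3)MR², i.e. k = I/(MR²) = 2/3.
Translational: Mg sinθ − f = Ma. Rotational about the CM: fR = Iα = kMRa, so f = kMa.
Combining, a = g sinθ/(1+k) and f = kMa = kMg sinθ/(1+k).
f = (2/3) × 6.6 × 9.81 × sin25.2° / 1.667 ≈ 11.0 N.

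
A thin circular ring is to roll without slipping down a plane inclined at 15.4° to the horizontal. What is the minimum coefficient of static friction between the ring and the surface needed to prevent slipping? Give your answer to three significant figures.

μ_min ≈ 0.138

For this body I = MR², i.e. k = I/(MR²) = 1.
Newton's second law down the slope: Mg sinθ − f = Ma. The torque equation fR = Iα (with α = a/R) gives f = kMa.
These give a = g sinθ/(1+k) and the required friction f = kMg sinθ/(1+k).
The normal force is N = Mg cosθ, so μ_min = f/N = k tanθ/(1+k).
μ_min = 1 × tan15.4° / 2 ≈ 0.138.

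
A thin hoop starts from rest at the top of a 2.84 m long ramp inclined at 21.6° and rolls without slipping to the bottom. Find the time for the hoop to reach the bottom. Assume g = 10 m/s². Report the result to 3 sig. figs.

t ≈ 1.76 s

Here I = MR², so the shape factor k = I/(MR²) = 1.
Along the incline Mg sinθ − f = Ma, and torque about the center fR = Iα = kMR²(a/R) gives f = kMa.
Hence a = g sinθ/(1+k) = 10×sin21.6°/2 = 1.841 m/s².
With constant a from rest, t = √(2L/a) = √(2·2.84/1.841) ≈ 1.76 s.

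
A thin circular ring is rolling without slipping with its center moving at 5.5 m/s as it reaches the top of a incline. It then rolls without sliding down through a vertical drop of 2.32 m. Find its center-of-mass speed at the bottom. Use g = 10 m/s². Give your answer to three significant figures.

v ≈ 7.31 m/s

Here I = MR², so the shape factor k = I/(MR²) = 1.
Since it rolls without slipping, ω = v/R and KE = ½Mv² + ½Iω² = ½(1+k)Mv² = Mv².
Energy conservation: Mv₀² + Mgh = Mv², so v² = v₀² + 2gh/(1+k).
v = √(5.5² + 2×10×2.32/2) = √53.45 ≈ 7.31 m/s.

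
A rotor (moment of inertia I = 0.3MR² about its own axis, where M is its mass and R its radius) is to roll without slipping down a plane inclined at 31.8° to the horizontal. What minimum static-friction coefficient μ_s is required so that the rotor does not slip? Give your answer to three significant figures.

The moment of inertia is 0.3MR², giving k ≡ I/(MR²) = 0.3.
Newton's second law down the slope: Mg sinθ − f = Ma. The torque equation fR = Iα (with α = a/R) gives f = kMa.
These give a = g sinθ/(1+k) and the required friction f = kMg sinθ/(1+k).
With N = Mg cosθ, the no-slip condition f ≤ μN gives μ_min = f/N = k tanθ/(1+k).
μ_min = 0.3 × tan31.8° / 1.3 ≈ 0.143.

μ_min ≈ 0.143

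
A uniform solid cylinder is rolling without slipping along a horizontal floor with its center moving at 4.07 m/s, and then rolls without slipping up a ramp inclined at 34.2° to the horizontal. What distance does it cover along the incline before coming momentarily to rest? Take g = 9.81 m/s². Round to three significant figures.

d ≈ 2.25 m

The moment of inertia is (1/2)MR², giving k ≡ I/(MR²) = 0.5.
Since it rolls without slipping, ω = v/R and KE = ½Mv² + ½Iω² = ½(1+k)Mv² = (3/4)Mv².
Setting this equal to Mgh gives the vertical rise h = (1+k)v₀²/(2g) = 1.5×4.07²/(2×9.81) = 1.266 m.
Along the incline, d = h/sinθ = 1.266/sin34.2° ≈ 2.25 m.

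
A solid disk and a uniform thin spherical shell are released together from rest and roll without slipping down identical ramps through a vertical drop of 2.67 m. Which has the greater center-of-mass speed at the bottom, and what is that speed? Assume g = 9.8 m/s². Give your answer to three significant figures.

the solid disk, at v ≈ 5.91 m/s

For rolling without slipping, Mgh = ½(1+k)Mv² where k = I/(MR²), so v = √(2gh/(1+k)).
Solid disk: k = 0.5, giving v = √(2×9.8×2.67/1.5) = 5.907 m/s.
Uniform thin spherical shell: k = 2/3, giving v = √(2×9.8×2.67/1.667) = 5.603 m/s.
The smaller k wins: the solid disk, at ≈ 5.91 m/s.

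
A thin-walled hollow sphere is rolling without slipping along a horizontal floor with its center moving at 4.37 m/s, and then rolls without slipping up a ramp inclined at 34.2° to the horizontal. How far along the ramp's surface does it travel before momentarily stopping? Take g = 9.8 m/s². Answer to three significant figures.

For this body I = (2/3)MR², i.e. k = I/(MR²) = 2/3.
Rolling without slipping gives ω = v/R, so the total kinetic energy is ½Mv² + ½Iω² = ½(1+k)Mv² = (5/6)Mv².
Setting this equal to Mgh gives the vertical rise h = (1+k)v₀²/(2g) = 1.667×4.37²/(2×9.8) = 1.624 m.
Along the incline, d = h/sinθ = 1.624/sin34.2° ≈ 2.89 m.

d ≈ 2.89 m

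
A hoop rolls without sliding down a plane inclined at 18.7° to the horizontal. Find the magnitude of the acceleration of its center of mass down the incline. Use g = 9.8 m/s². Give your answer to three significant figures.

a ≈ 1.57 m/s²

For this body I = MR², i.e. k = I/(MR²) = 1.
Newton's second law down the slope: Mg sinθ − f = Ma. The torque equation fR = Iα (with α = a/R) gives f = kMa.
Eliminating f: Mg sinθ = (1+k)Ma, so a = g sinθ/(1+k) = 9.8 × sin18.7° / 2 ≈ 1.57 m/s².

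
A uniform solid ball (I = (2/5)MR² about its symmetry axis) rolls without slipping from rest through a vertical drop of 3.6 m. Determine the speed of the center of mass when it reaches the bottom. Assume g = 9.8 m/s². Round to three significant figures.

v ≈ 7.10 m/s

Here I = (2/5)MR², so the shape factor k = I/(MR²) = 0.4.
Rolling without slipping gives ω = v/R, so the total kinetic energy is ½Mv² + ½Iω² = ½(1+k)Mv² = (7/10)Mv².
Energy conservation: Mgh = (7/10)Mv², so v = √(2gh/(1+k)) = √(2 × 9.8 × 3.6 / 1.4) ≈ 7.10 m/s.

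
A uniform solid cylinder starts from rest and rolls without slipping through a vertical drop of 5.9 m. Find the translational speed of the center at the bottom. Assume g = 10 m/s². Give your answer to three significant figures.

v ≈ 8.87 m/s

The moment of inertia is (1/2)MR², giving k ≡ I/(MR²) = 0.5.
Since it rolls without slipping, ω = v/R and KE = ½Mv² + ½Iω² = ½(1+k)Mv² = (3/4)Mv².
Energy conservation: Mgh = (3/4)Mv², so v = √(2gh/(1+k)) = √(2 × 10 × 5.9 / 1.5) ≈ 8.87 m/s.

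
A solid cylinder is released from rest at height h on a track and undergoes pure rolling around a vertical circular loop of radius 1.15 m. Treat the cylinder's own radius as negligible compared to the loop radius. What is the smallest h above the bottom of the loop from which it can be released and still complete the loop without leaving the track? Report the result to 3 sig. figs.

h_min ≈ 3.16 m

Here I = (1/2)MR², so the shape factor k = I/(MR²) = 0.5.
At the top of the loop, the minimum-contact condition is Mg = Mv_top²/r, so v_top² = gr.
With ω = v/R, the kinetic energy at speed v is ½(1+k)Mv² = (3/4)Mv².
Energy conservation from release (height h) to the top (height 2r): Mgh = Mg(2r) + (3/4)M·gr.
Thus h_min = 2r + (1+k)r/2 = r(2 + 1.5/2) = 1.15 × 2.75 ≈ 3.16 m.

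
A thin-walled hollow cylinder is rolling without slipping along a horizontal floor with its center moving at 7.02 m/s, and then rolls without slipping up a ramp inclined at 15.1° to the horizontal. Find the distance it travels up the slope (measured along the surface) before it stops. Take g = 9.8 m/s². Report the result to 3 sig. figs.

d ≈ 19.3 m

Here I = MR², so the shape factor k = I/(MR²) = 1.
Rolling without slipping gives ω = v/R, so the total kinetic energy is ½Mv² + ½Iω² = ½(1+k)Mv² = Mv².
Setting this equal to Mgh gives the vertical rise h = (1+k)v₀²/(2g) = 2×7.02²/(2×9.8) = 5.029 m.
Along the incline, d = h/sinθ = 5.029/sin15.1° ≈ 19.3 m.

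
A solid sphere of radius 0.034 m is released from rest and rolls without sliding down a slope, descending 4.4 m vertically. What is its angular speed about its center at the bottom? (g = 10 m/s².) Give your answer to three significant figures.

ω ≈ 233 rad/s

The moment of inertia is (2/5)MR², giving k ≡ I/(MR²) = 0.4.
Since it rolls without slipping, ω = v/R and KE = ½Mv² + ½Iω² = ½(1+k)Mv² = (7/10)Mv².
Energy conservation Mgh = ½(1+k)Mv² gives v = √(2gh/(1+k)) = √(2 × 10 × 4.4 / 1.4) = 7.928 m/s.
Then ω = v/R = 7.928 / 0.034 ≈ 233 rad/s.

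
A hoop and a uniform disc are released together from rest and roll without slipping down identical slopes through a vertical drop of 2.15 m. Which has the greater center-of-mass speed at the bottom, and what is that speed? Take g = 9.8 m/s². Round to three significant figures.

the uniform disc, at v ≈ 5.30 m/s

For rolling without slipping, Mgh = ½(1+k)Mv² where k = I/(MR²), so v = √(2gh/(1+k)).
Hoop: k = 1, giving v = √(2×9.8×2.15/2) = 4.59 m/s.
Uniform disc: k = 0.5, giving v = √(2×9.8×2.15/1.5) = 5.3 m/s.
The smaller k wins: the uniform disc, at ≈ 5.30 m/s.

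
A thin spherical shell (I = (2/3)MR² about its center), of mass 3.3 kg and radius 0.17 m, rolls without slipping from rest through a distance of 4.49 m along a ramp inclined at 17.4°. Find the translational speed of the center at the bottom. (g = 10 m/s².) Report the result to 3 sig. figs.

The moment of inertia is (2/3)MR², giving k ≡ I/(MR²) = 2/3.
Rolling without slipping gives ω = v/R, so the total kinetic energy is ½Mv² + ½Iω² = ½(1+k)Mv² = (5/6)Mv².
The vertical drop is h = L sinθ = 4.49 × sin17.4° = 1.343 m.
Setting Mgh = (5/6)Mv² gives v = √(2gh/(1+k)) = √(2·10·1.343/1.667) ≈ 4.01 m/s.

v ≈ 4.01 m/s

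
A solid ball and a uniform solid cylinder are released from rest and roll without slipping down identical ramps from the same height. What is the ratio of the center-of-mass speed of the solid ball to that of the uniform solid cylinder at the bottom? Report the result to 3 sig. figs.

Each satisfies Mgh = ½(1+k)Mv² with k = I/(MR²), so v ∝ 1/√(1+k).
For the solid ball k = 0.4; for the uniform solid cylinder k = 0.5.
v₁/v₂ = √((1+k₂)/(1+k₁)) = √(1.5/1.4) ≈ 1.04.

v_ratio ≈ 1.04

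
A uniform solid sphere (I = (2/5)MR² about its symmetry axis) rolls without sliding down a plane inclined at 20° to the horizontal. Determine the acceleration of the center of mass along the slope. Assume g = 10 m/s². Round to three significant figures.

a ≈ 2.44 m/s²

For this body I = (2/5)MR², i.e. k = I/(MR²) = 0.4.
Newton's second law down the slope: Mg sinθ − f = Ma. The torque equation fR = Iα (with α = a/R) gives f = kMa.
Eliminating f: Mg sinθ = (1+k)Ma, so a = g sinθ/(1+k) = 10 × sin20° / 1.4 ≈ 2.44 m/s².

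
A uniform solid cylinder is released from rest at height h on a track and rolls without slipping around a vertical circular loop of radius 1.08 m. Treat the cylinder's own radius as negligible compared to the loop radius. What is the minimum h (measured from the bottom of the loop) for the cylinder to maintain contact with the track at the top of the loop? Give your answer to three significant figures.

h_min ≈ 2.97 m

Here I = (1/2)MR², so the shape factor k = I/(MR²) = 0.5.
At the top of the loop, the minimum-contact condition is Mg = Mv_top²/r, so v_top² = gr.
With ω = v/R, the kinetic energy at speed v is ½(1+k)Mv² = (3/4)Mv².
Energy conservation from release (height h) to the top (height 2r): Mgh = Mg(2r) + (3/4)M·gr.
Thus h_min = 2r + (1+k)r/2 = r(2 + 1.5/2) = 1.08 × 2.75 ≈ 2.97 m.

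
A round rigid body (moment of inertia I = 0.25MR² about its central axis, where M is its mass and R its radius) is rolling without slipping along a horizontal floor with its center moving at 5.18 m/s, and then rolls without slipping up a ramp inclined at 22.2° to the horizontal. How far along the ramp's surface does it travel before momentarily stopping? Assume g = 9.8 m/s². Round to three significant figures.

Here I = 0.25MR², so the shape factor k = I/(MR²) = 0.25.
The rolling condition ω = v/R makes the rotational term ½I(v/R)² = ½kMv², so KE_total = ½(1+k)Mv² = (5/8)Mv².
Setting this equal to Mgh gives the vertical rise h = (1+k)v₀²/(2g) = 1.25×5.18²/(2×9.8) = 1.711 m.
The distance along the slope is d = h/sinθ = 1.711/sin22.2° ≈ 4.53 m.

d ≈ 4.53 m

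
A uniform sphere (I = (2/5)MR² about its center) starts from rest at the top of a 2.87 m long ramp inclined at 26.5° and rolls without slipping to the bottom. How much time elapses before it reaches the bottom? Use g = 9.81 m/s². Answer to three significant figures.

The moment of inertia is (2/5)MR², giving k ≡ I/(MR²) = 0.4.
Along the incline Mg sinθ − f = Ma, and torque about the center fR = Iα = kMR²(a/R) gives f = kMa.
Hence a = g sinθ/(1+k) = 9.81×sin26.5°/1.4 = 3.127 m/s².
Starting from rest, L = ½at², so t = √(2L/a) = √(2×2.87/3.127) ≈ 1.35 s.

t ≈ 1.35 s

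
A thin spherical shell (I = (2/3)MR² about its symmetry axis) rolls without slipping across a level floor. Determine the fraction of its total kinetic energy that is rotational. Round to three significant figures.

For this body I = (2/3)MR², i.e. k = I/(MR²) = 2/3.
Since ω = v/R, the translational part is ½Mv² and the rotational part is ½I(v/R)² = ½kMv²; the total is ½(1+k)Mv².
The rotational fraction is therefore k/(1+k) = (2/3)/1.667 ≈ 0.400.

fraction ≈ 0.400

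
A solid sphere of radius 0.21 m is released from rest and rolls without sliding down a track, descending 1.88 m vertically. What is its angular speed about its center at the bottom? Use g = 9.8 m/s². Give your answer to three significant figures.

For this body I = (2/5)MR², i.e. k = I/(MR²) = 0.4.
Rolling without slipping gives ω = v/R, so the total kinetic energy is ½Mv² + ½Iω² = ½(1+k)Mv² = (7/10)Mv².
Energy conservation Mgh = ½(1+k)Mv² gives v = √(2gh/(1+k)) = √(2 × 9.8 × 1.88 / 1.4) = 5.13 m/s.
Then ω = v/R = 5.13 / 0.21 ≈ 24.4 rad/s.

ω ≈ 24.4 rad/s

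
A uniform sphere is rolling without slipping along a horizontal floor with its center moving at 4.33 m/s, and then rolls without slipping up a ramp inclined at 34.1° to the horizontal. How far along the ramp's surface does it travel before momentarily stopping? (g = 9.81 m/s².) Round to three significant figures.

d ≈ 2.39 m

Here I = (2/5)MR², so the shape factor k = I/(MR²) = 0.4.
Since it rolls without slipping, ω = v/R and KE = ½Mv² + ½Iω² = ½(1+k)Mv² = (7/10)Mv².
Setting this equal to Mgh gives the vertical rise h = (1+k)v₀²/(2g) = 1.4×4.33²/(2×9.81) = 1.338 m.
Along the incline, d = h/sinθ = 1.338/sin34.1° ≈ 2.39 m.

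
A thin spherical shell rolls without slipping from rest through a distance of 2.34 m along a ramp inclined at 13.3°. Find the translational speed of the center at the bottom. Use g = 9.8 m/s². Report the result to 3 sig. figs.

For this body I = (2/3)MR², i.e. k = I/(MR²) = 2/3.
Pure rolling means v = ωR; then KE = ½Mv² + ½I(v/R)² = ½(1+k)Mv² = (5/6)Mv².
The vertical drop is h = L sinθ = 2.34 × sin13.3° = 0.5383 m.
Setting Mgh = (5/6)Mv² gives v = √(2gh/(1+k)) = √(2·9.8·0.5383/1.667) ≈ 2.52 m/s.

v ≈ 2.52 m/s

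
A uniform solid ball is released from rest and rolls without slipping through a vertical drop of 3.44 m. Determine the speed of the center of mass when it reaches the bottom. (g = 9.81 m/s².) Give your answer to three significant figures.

v ≈ 6.94 m/s

For this body I = (2/5)MR², i.e. k = I/(MR²) = 0.4.
Rolling without slipping gives ω = v/R, so the total kinetic energy is ½Mv² + ½Iω² = ½(1+k)Mv² = (7/10)Mv².
Energy conservation: Mgh = (7/10)Mv², so v = √(2gh/(1+k)) = √(2 × 9.81 × 3.44 / 1.4) ≈ 6.94 m/s.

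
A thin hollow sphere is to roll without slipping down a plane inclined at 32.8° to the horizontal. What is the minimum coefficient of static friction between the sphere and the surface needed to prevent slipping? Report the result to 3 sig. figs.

With I = (2/3)MR², the ratio k = I/(MR²) is 2/3.
Newton's second law down the slope: Mg sinθ − f = Ma. The torque equation fR = Iα (with α = a/R) gives f = kMa.
These give a = g sinθ/(1+k) and the required friction f = kMg sinθ/(1+k).
The normal force is N = Mg cosθ, so μ_min = f/N = k tanθ/(1+k).
μ_min = (2/3) × tan32.8° / 1.667 ≈ 0.258.

μ_min ≈ 0.258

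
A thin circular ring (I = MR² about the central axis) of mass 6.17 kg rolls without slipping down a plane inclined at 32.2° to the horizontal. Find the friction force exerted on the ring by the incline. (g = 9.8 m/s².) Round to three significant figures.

With I = MR², the ratio k = I/(MR²) is 1.
Along the incline Mg sinθ − f = Ma, and torque about the center fR = Iα = kMR²(a/R) gives f = kMa.
Combining, a = g sinθ/(1+k) and f = kMa = kMg sinθ/(1+k).
f = 1 × 6.17 × 9.8 × sin32.2° / 2 ≈ 16.1 N.

f ≈ 16.1 N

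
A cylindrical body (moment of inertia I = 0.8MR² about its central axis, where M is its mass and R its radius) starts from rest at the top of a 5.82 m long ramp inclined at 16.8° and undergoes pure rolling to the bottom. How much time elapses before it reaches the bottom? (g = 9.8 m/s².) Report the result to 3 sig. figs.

For this body I = 0.8MR², i.e. k = I/(MR²) = 0.8.
Translational: Mg sinθ − f = Ma. Rotational about the CM: fR = Iα = kMRa, so f = kMa.
Hence a = g sinθ/(1+k) = 9.8×sin16.8°/1.8 = 1.574 m/s².
Starting from rest, L = ½at², so t = √(2L/a) = √(2×5.82/1.574) ≈ 2.72 s.

t ≈ 2.72 s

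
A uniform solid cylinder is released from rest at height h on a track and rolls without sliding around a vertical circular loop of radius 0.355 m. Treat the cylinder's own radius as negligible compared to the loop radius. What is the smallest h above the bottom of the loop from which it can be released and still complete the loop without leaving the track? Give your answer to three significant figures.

h_min ≈ 0.976 m

With I = (1/2)MR², the ratio k = I/(MR²) is 0.5.
At the top, contact is just lost when gravity alone supplies the centripetal force: Mg = Mv_top²/r, i.e. v_top² = gr.
With ω = v/R, the kinetic energy at speed v is ½(1+k)Mv² = (3/4)Mv².
Energy conservation from release (height h) to the top (height 2r): Mgh = Mg(2r) + (3/4)M·gr.
Thus h_min = 2r + (1+k)r/2 = r(2 + 1.5/2) = 0.355 × 2.75 ≈ 0.976 m.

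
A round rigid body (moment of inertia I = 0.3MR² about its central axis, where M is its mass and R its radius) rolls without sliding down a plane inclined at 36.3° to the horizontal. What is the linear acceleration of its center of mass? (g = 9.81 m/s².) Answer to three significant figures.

a ≈ 4.47 m/s²

Here I = 0.3MR², so the shape factor k = I/(MR²) = 0.3.
Along the incline Mg sinθ − f = Ma, and torque about the center fR = Iα = kMR²(a/R) gives f = kMa.
Eliminating f: Mg sinθ = (1+k)Ma, so a = g sinθ/(1+k) = 9.81 × sin36.3° / 1.3 ≈ 4.47 m/s².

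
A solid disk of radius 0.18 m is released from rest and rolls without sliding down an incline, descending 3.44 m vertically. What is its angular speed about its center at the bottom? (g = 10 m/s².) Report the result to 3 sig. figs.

ω ≈ 37.6 rad/s

For this body I = (1/2)MR², i.e. k = I/(MR²) = 0.5.
Since it rolls without slipping, ω = v/R and KE = ½Mv² + ½Iω² = ½(1+k)Mv² = (3/4)Mv².
Energy conservation Mgh = ½(1+k)Mv² gives v = √(2gh/(1+k)) = √(2 × 10 × 3.44 / 1.5) = 6.772 m/s.
The angular speed follows from ω = v/R = 6.772/0.18 ≈ 37.6 rad/s.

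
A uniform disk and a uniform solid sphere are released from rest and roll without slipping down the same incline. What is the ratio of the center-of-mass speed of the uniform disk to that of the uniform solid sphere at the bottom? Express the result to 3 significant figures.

Each satisfies Mgh = ½(1+k)Mv² with k = I/(MR²), so v ∝ 1/√(1+k).
For the uniform disk k = 0.5; for the uniform solid sphere k = 0.4.
v₁/v₂ = √((1+k₂)/(1+k₁)) = √(1.4/1.5) ≈ 0.966.

v_ratio ≈ 0.966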